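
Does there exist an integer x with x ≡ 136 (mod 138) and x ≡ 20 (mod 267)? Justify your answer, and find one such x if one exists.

Reduce both congruences modulo 3, which divides 138 and 267: they say x ≡ 136 (mod 3) and x ≡ 20 (mod 3).
These are incompatible: 136 − 20 = 116 is not divisible by 3.
Hence the system has no solution.

No such integer exists.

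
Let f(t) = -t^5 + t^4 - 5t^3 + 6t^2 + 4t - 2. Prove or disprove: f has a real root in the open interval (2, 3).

No such root exists.

The endpoint values f(2) = -26 and f(3) = -233 are both negative. Claim: f(t) < 0 for every t in (2, 3).
Shift to the endpoint 2: with t = 2 + u (0 < u < 1), one computes f(2 + u) = -u^5 - 9u^4 - 37u^3 - 80u^2 - 80u - 26.
The nonzero coefficients here are all negative, so for u > 0 every term is negative (or zero), and the constant term -26 is strictly negative.
Therefore f(t) < 0 throughout (2, 3), and f has no zero there.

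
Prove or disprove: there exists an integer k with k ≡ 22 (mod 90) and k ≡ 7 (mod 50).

No such integer exists.

Reduce both congruences modulo 10, which divides 90 and 50: they say k ≡ 22 (mod 10) and k ≡ 7 (mod 10).
But 22 mod 10 = 2 while 7 mod 10 = 7, a contradiction.
Hence the system has no solution.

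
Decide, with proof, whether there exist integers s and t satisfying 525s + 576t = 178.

Any value of 525s + 576t is a multiple of gcd(525, 576) = 3.
But 178 is not a multiple of 3 (it leaves remainder 1).
So the equation is unsolvable over ℤ.

No, no such integers exist.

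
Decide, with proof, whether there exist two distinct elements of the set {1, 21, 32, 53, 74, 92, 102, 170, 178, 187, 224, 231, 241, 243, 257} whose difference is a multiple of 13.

1 and 53 are such a pair.

Reduce each element mod 13: 1↦1, 21↦8, 32↦6, 53↦1, 74↦9, 92↦1, 102↦11, 170↦1, 178↦9, 187↦5, 224↦3, 231↦10, 241↦7, 243↦9, 257↦10. The residue 1 repeats (at 1 and 53), and 53 − 1 = 52 = 4·13.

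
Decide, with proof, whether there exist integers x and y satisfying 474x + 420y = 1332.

Every value of 474x + 420y is a multiple of gcd(474, 420) = 6; since 6 ∣ 1332, solutions exist.
Dividing through by 6 reduces the equation to 79x + 70y = 222.
Euclidean algorithm: 79 = 1·70 + 9, 70 = 7·9 + 7, 9 = 1·7 + 2, 7 = 3·2 + 1, 2 = 2·1 + 0.
Unwinding: 1 = 7 − 3·2 = 7 − 3·(9 − 1·7) = −3·9 + 4·7 = −3·9 + 4·(70 − 7·9) = 4·70 − 31·9 = 4·70 − 31·(79 − 1·70) = −31·79 + 35·70, i.e. 79·(-31) + 70·35 = 1.
Scaling by 222 gives the particular solution (x, y) = (-6882, 7770).
Adding 99·70 to x and subtracting 99·79 from y gives the tidier solution (48, -51).
Check: 474·48 + 420·(-51) = 22752 − 21420 = 1332. ✓

x = 48, y = -51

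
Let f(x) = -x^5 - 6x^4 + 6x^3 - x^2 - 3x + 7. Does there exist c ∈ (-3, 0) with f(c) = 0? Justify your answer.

Yes, such a c exists.

f(-3) = -398 and f(0) = 7, which have opposite signs.
Since f is a polynomial it is continuous on [-3, 0].
By the Intermediate Value Theorem, f takes the value 0 somewhere in the open interval.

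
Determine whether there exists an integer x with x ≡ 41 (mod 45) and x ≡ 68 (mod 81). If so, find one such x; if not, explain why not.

x = 311

Here gcd(45, 81) = 9, and both 41 and 68 leave remainder 5 mod 9, so the system is consistent.
The integers ≡ 41 (mod 45) are 41, 86, 131, 176, 221, 266, 311, …; their remainders mod 81 are 41, 5, 50, 14, 59, 23, 68, so x = 311 is the first that is ≡ 68 (mod 81).
Verify: 311 = 6·45 + 41 and 311 = 3·81 + 68. ✓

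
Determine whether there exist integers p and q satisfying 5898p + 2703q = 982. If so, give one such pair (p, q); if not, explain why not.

gcd(5898, 2703) = 3, so every integer of the form 5898p + 2703q is a multiple of 3.
But 982 = 3·327 + 1, so 3 ∤ 982.
So the equation is unsolvable over ℤ.

No, no such integers exist.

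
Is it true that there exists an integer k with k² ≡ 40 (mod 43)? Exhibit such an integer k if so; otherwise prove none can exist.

k = 30

k = 30 works: 30² = 900, and 900 − 40 = 860 = 20·43.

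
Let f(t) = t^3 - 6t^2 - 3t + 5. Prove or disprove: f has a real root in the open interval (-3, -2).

No.

The endpoint values f(-3) = -67 and f(-2) = -21 are both negative. Claim: f(t) < 0 for every t in (-3, -2).
Shift to the endpoint -2: with t = -2 − u (0 < u < 1), one computes f(-2 − u) = -u^3 - 12u^2 - 33u - 21.
The nonzero coefficients here are all negative, so for u > 0 every term is negative (or zero), and the constant term -21 is strictly negative.
So f is strictly negative on (-3, -2); no root exists in the interval.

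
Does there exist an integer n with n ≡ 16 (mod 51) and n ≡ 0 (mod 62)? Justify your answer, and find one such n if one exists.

gcd(51, 62) = 1, so the Chinese Remainder Theorem guarantees exactly one residue class mod 3162 satisfying both.
Any solution of the first congruence is n = 16 + 51t; substituting into the second, 51t ≡ 0 − 16 ≡ 46 (mod 62).
Invert 51 mod 62 by the Euclidean algorithm: 62 = 1·51 + 11, 51 = 4·11 + 7, 11 = 1·7 + 4, 7 = 1·4 + 3, 4 = 1·3 + 1, 3 = 3·1 + 0; back-substituting, 1 = 4 − 1·3 = 4 − (7 − 1·4) = −7 + 2·4 = −7 + 2·(11 − 1·7) = 2·11 − 3·7 = 2·11 − 3·(51 − 4·11) = −3·51 + 14·11 = −3·51 + 14·(62 − 1·51) = 14·62 − 17·51. Hence 51·(-17) ≡ 1, so 51⁻¹ ≡ -17 ≡ 45 (mod 62).
Therefore t ≡ 45·46 = 2070 ≡ 24 (mod 62).
Taking t = 24 gives n = 16 + 51·24 = 1240.
Indeed 1240 ≡ 16 (mod 51) and 1240 ≡ 0 (mod 62).

n = 1240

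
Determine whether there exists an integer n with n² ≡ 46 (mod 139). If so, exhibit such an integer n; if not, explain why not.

n = 18

n = 18 works: 18² = 324, and 324 − 46 = 278 = 2·139.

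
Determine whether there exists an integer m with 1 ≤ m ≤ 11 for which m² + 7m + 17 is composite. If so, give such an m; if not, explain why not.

m = 9

At m = 9: 9² + 7·9 + 17 = 161 = 7·23, which is composite.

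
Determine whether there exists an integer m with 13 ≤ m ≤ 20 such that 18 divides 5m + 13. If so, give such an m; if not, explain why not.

For m = 13, 14, …, 18 the values 78, 83, 88, 93, 98, 103 are not multiples of 18. m = 19 works, since 5·19 + 13 = 108 = 6·18.

m = 19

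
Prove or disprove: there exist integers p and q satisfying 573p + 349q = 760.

573 and 349 are coprime, so 573p + 349q ranges over all of ℤ.
Dividing repeatedly: 573 = 1·349 + 224, 349 = 1·224 + 125, 224 = 1·125 + 99, 125 = 1·99 + 26, 99 = 3·26 + 21, 26 = 1·21 + 5, 21 = 4·5 + 1, 5 = 5·1 + 0.
Working back up the chain: 1 = 21 − 4·5 = 21 − 4·(26 − 1·21) = −4·26 + 5·21 = −4·26 + 5·(99 − 3·26) = 5·99 − 19·26 = 5·99 − 19·(125 − 1·99) = −19·125 + 24·99 = −19·125 + 24·(224 − 1·125) = 24·224 − 43·125 = 24·224 − 43·(349 − 1·224) = −43·349 + 67·224 = −43·349 + 67·(573 − 1·349) = 67·573 − 110·349. So 573·67 + 349·(-110) = 1.
Scaling by 760 gives the particular solution (p, q) = (50920, -83600).
Subtracting 145·349 from p and adding 145·573 to q gives the tidier solution (315, -515).
Check: 573·315 + 349·(-515) = 180495 − 179735 = 760. ✓

p = 315, q = -515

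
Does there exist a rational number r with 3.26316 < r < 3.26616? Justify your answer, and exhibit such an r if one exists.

r = 111/34

Scale by 34: the interval becomes (110.94744, 111.04944), which contains the integer 111.
So r = 111/34 works: it is a ratio of integers, and dividing 34·3.26316 < 111 < 34·3.26616 through by 34 gives 3.26316 < 111/34 < 3.26616.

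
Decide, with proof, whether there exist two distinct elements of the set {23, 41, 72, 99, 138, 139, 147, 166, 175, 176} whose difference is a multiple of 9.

Both 23 and 41 leave remainder 5 on division by 9; their difference 18 = 2·9 is a multiple of 9.

23 and 41 are such a pair.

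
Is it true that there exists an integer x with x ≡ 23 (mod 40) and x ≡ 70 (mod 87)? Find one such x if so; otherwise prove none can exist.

x = 3463

Since 40 and 87 share no common factor, CRT says the pair of congruences has a solution (unique mod 3480).
Write x = 23 + 40t and require 23 + 40t ≡ 70 (mod 87), i.e. 40t ≡ 47 (mod 87).
Invert 40 mod 87 by the Euclidean algorithm: 87 = 2·40 + 7, 40 = 5·7 + 5, 7 = 1·5 + 2, 5 = 2·2 + 1, 2 = 2·1 + 0; back-substituting, 1 = 5 − 2·2 = 5 − 2·(7 − 1·5) = −2·7 + 3·5 = −2·7 + 3·(40 − 5·7) = 3·40 − 17·7 = 3·40 − 17·(87 − 2·40) = −17·87 + 37·40. Hence 40·37 ≡ 1, so 40⁻¹ ≡ 37 (mod 87).
Multiplying by 37: t ≡ 37·47 = 1739 ≡ 86 (mod 87).
Taking t = 86 gives x = 23 + 40·86 = 3463.
Check: 3463 mod 40 = 23, 3463 mod 87 = 70. ✓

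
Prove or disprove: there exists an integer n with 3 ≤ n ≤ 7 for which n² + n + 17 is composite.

The values for n = 3, 4, …, 7 are 29, 37, 47, 59, 73, and each of these is prime.
So no value in the range makes the expression composite.

There is no such integer n in that range.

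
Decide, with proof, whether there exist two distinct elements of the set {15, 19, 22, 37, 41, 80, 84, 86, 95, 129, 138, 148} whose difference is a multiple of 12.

Two integers differ by a multiple of 12 exactly when they have the same residue mod 12. The residues are 15↦3, 19↦7, 22↦10, 37↦1, 41↦5, 80↦8, 84↦0, 86↦2, 95↦11, 129↦9, 138↦6, 148↦4.
No residue repeats among the 12 elements, so no pair has difference ≡ 0 (mod 12).

No such pair exists.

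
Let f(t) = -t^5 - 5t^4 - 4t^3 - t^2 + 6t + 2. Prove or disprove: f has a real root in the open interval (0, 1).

Yes, f has a root in the interval.

f(0) = 2 and f(1) = -3, which have opposite signs.
f is continuous everywhere (it is a polynomial), in particular on [0, 1].
By the Intermediate Value Theorem, f takes the value 0 somewhere in the open interval.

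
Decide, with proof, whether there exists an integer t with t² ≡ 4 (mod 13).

t = 11 works: 11² = 121, and 121 − 4 = 117 = 9·13.

t = 11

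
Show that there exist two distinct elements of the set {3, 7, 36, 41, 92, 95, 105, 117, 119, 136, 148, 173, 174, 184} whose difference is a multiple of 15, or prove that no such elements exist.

Residues mod 15: 3↦3, 7↦7, 36↦6, 41↦11, 92↦2, 95↦5, 105↦0, 117↦12, 119↦14, 136↦1, 148↦13, 173↦8, 174↦9, 184↦4.
No residue repeats among the 14 elements, so no pair has difference ≡ 0 (mod 15).

No such pair exists.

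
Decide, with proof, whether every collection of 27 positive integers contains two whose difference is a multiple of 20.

True.

There are exactly 20 possible remainders on division by 20.
Placing 27 integers into 20 classes, some class receives at least two — say a and b.
Equal remainders mean a − b ≡ 0 (mod 20), so 20 divides their difference.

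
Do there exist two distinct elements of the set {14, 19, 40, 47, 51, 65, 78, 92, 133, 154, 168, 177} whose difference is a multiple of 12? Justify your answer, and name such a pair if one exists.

Reduce each element modulo 12: 14↦2, 19↦7, 40↦4, 47↦11, 51↦3, 65↦5, 78↦6, 92↦8, 133↦1, 154↦10, 168↦0, 177↦9.
All 12 residues are distinct, so no two elements differ by a multiple of 12.

No such pair exists.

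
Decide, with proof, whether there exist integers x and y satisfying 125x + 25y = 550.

Since gcd(125, 25) = 25 and 550 = 25·22, Bézout's identity guarantees a solution.
Dividing through by 25 reduces the equation to 5x + 1y = 22.
The coefficient of y is 1, so setting x = 0 and y = 22 already solves it.
Check: 125·0 + 25·22 = 0 + 550 = 550. ✓

x = 0, y = 22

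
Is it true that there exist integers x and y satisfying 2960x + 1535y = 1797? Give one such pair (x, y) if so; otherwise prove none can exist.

No such integers exist.

gcd(2960, 1535) = 5, so every integer of the form 2960x + 1535y is a multiple of 5.
But 1797 is not a multiple of 5 (it leaves remainder 2).
Therefore 2960x + 1535y = 1797 has no solution in integers.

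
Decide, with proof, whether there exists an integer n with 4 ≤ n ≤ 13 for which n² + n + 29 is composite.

At n = 7: 7² + 7 + 29 = 85 = 5·17, which is composite.

n = 7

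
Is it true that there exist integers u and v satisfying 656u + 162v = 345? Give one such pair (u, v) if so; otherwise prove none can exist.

Any value of 656u + 162v is a multiple of gcd(656, 162) = 2.
However 345 leaves remainder 1 on division by 2.
So the equation is unsolvable over ℤ.

No, no such integers exist.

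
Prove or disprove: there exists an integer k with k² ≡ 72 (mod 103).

k = 22

k = 22 works: 22² = 484, and 484 − 72 = 412 = 4·103.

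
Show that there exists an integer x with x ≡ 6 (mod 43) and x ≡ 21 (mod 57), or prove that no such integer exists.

x = 135

The moduli 43 and 57 are coprime, so by the Chinese Remainder Theorem a unique solution modulo 2451 exists.
Write x = 6 + 43t and require 6 + 43t ≡ 21 (mod 57), i.e. 43t ≡ 15 (mod 57).
Invert 43 mod 57 by the Euclidean algorithm: 57 = 1·43 + 14, 43 = 3·14 + 1, 14 = 14·1 + 0; back-substituting, 1 = 43 − 3·14 = 43 − 3·(57 − 1·43) = −3·57 + 4·43. Hence 43·4 ≡ 1, so 43⁻¹ ≡ 4 (mod 57).
Therefore t ≡ 4·15 = 60 ≡ 3 (mod 57).
Taking t = 3 gives x = 6 + 43·3 = 135.
Check: 135 mod 43 = 6, 135 mod 57 = 21. ✓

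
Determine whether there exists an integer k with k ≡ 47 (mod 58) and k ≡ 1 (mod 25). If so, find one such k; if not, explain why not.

Since 58 and 25 share no common factor, CRT says the pair of congruences has a solution (unique mod 1450).
Write k = 47 + 58t and require 47 + 58t ≡ 1 (mod 25), i.e. 58t ≡ 4 (mod 25).
58 ≡ 8 (mod 25), so this reads 8t ≡ 4 (mod 25). Since 8·22 = 176 = 7·25 + 1, the inverse of 8 mod 25 is 22.
Multiplying by 22: t ≡ 22·4 = 88 ≡ 13 (mod 25).
With t = 13: k = 47 + 58·13 = 801.
Check: 801 mod 58 = 47, 801 mod 25 = 1. ✓

k = 801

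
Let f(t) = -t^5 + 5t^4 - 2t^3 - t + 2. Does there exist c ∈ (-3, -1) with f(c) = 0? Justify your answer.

f(-3) = 707 and f(-1) = 11, both positive, so a sign-change argument is unavailable; we show f keeps this sign on the whole interval.
Substitute t = -1 − u, where 0 < u < 2 on the interval. Expanding, f(-1 − u) = u^5 + 10u^4 + 32u^3 + 46u^2 + 32u + 11.
All 6 nonzero coefficients of this polynomial in u are positive; hence for u > 0 the value is a sum of positive terms (the constant 11 among them).
Therefore f(t) > 0 throughout (-3, -1), and f has no zero there.

No.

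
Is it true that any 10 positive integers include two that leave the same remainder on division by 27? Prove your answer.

Try 10 consecutive integers, 94, 95, …, 103. Their remainders mod 27 are 13, 14, 15, 16, 17, 18, 19, 20, 21, 22 — pairwise different, as any 10 ≤ 27 consecutive integers have distinct residues.
So no two of them leave the same remainder on division by 27; the claim fails for this set.

No; for instance {94, 95, 96, 97, 98, 99, 100, 101, 102, 103} is a counterexample.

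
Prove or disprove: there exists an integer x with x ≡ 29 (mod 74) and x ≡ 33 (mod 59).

Since 74 and 59 share no common factor, CRT says the pair of congruences has a solution (unique mod 4366).
Write x = 29 + 74t and require 29 + 74t ≡ 33 (mod 59), i.e. 74t ≡ 4 (mod 59).
74 ≡ 15 (mod 59), so this reads 15t ≡ 4 (mod 59). Invert 15 mod 59 by the Euclidean algorithm: 59 = 3·15 + 14, 15 = 1·14 + 1, 14 = 14·1 + 0; back-substituting, 1 = 15 − 1·14 = 15 − (59 − 3·15) = −59 + 4·15. Hence 15·4 ≡ 1, so 15⁻¹ ≡ 4 (mod 59).
Therefore t ≡ 4·4 = 16 (mod 59).
With t = 16: x = 29 + 74·16 = 1213.
Check: 1213 mod 74 = 29, 1213 mod 59 = 33. ✓

x = 1213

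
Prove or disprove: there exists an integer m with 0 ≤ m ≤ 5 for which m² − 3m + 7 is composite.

No, no such integer m in that range exists.

The values for m = 0, 1, …, 5 are 7, 5, 5, 7, 11, 17, and each of these is prime.
So no value in the range makes the expression composite.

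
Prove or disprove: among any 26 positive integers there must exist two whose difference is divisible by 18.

Each integer lies in one of the 18 residue classes modulo 18.
Since 26 > 18, two of the 26 integers must share a residue class by the pigeonhole principle; call them a and b.
Equal remainders mean a − b ≡ 0 (mod 18), so 18 divides their difference.

Yes.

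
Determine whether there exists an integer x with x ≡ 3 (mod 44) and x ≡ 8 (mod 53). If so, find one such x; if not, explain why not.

Since 44 and 53 share no common factor, CRT says the pair of congruences has a solution (unique mod 2332).
Any solution of the first congruence is x = 3 + 44t; substituting into the second, 44t ≡ 8 − 3 ≡ 5 (mod 53).
To invert 44 modulo 53: 53 = 1·44 + 9, 44 = 4·9 + 8, 9 = 1·8 + 1, 8 = 8·1 + 0, and unwinding, 1 = 9 − 1·8 = 9 − (44 − 4·9) = −44 + 5·9 = −44 + 5·(53 − 1·44) = 5·53 − 6·44. Thus 44⁻¹ ≡ -6 ≡ 47 (mod 53).
Multiplying by 47: t ≡ 47·5 = 235 ≡ 23 (mod 53).
Taking t = 23 gives x = 3 + 44·23 = 1015.
Indeed 1015 ≡ 3 (mod 44) and 1015 ≡ 8 (mod 53).

x = 1015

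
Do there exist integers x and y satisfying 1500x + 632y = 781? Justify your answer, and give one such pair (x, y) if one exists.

No such integers exist.

Any value of 1500x + 632y is a multiple of gcd(1500, 632) = 4.
But 781 is not a multiple of 4 (it leaves remainder 1).
Therefore 1500x + 632y = 781 has no solution in integers.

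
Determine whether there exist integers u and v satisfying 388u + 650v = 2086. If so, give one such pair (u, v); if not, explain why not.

u = 322, v = -189

gcd(388, 650) = 2, and 2 divides 2086, so integer solutions exist.
Dividing through by 2 reduces the equation to 194u + 325v = 1043.
Run the Euclidean algorithm on 325 and 194: 325 = 1·194 + 131, 194 = 1·131 + 63, 131 = 2·63 + 5, 63 = 12·5 + 3, 5 = 1·3 + 2, 3 = 1·2 + 1, 2 = 2·1 + 0.
Back-substituting, 1 = 3 − 1·2 = 3 − (5 − 1·3) = −5 + 2·3 = −5 + 2·(63 − 12·5) = 2·63 − 25·5 = 2·63 − 25·(131 − 2·63) = −25·131 + 52·63 = −25·131 + 52·(194 − 1·131) = 52·194 − 77·131 = 52·194 − 77·(325 − 1·194) = −77·325 + 129·194; that is, 194·129 + 325·(-77) = 1.
Scaling by 1043 gives the particular solution (u, v) = (134547, -80311).
The general solution is u = 134547 + 325k, v = -80311 − 194k; taking k = -413 gives the smaller pair u = 322, v = -189.
Indeed 388·322 + 650·(-189) = 124936 − 122850 = 2086.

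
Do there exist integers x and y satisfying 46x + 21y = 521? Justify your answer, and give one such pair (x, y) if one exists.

x = 20, y = -19

46 and 21 are coprime, so 46x + 21y ranges over all of ℤ.
Run the Euclidean algorithm on 46 and 21: 46 = 2·21 + 4, 21 = 5·4 + 1, 4 = 4·1 + 0.
Unwinding: 1 = 21 − 5·4 = 21 − 5·(46 − 2·21) = −5·46 + 11·21, i.e. 46·(-5) + 21·11 = 1.
Times 521: 46·(-2605) + 21·5731 = 521, so (-2605, 5731) solves it.
Adding 125·21 to x and subtracting 125·46 from y gives the tidier solution (20, -19).
Check: 46·20 + 21·(-19) = 920 − 399 = 521. ✓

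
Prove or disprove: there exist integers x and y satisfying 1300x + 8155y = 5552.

No, no such integers exist.

Any value of 1300x + 8155y is a multiple of gcd(1300, 8155) = 5.
However 5552 leaves remainder 2 on division by 5.
So the equation is unsolvable over ℤ.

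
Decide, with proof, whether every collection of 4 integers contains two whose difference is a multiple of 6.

No; for instance {21, 22, 23, 24} is a counterexample.

Consider the 4 integers 21, 22, 23, 24. They lie in distinct residue classes modulo 6, since 4 ≤ 6.
Any two of them differ by at most 3 < 6 and by at least 1, so no difference is a multiple of 6.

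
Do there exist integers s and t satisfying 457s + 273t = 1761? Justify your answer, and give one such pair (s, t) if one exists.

s = 198, t = -325

Since gcd(457, 273) = 1, every integer is an integer combination of 457 and 273.
Run the Euclidean algorithm on 457 and 273: 457 = 1·273 + 184, 273 = 1·184 + 89, 184 = 2·89 + 6, 89 = 14·6 + 5, 6 = 1·5 + 1, 5 = 5·1 + 0.
Working back up the chain: 1 = 6 − 1·5 = 6 − (89 − 14·6) = −89 + 15·6 = −89 + 15·(184 − 2·89) = 15·184 − 31·89 = 15·184 − 31·(273 − 1·184) = −31·273 + 46·184 = −31·273 + 46·(457 − 1·273) = 46·457 − 77·273. So 457·46 + 273·(-77) = 1.
Times 1761: 457·81006 + 273·(-135597) = 1761, so (81006, -135597) solves it.
Subtracting 296·273 from s and adding 296·457 to t gives the tidier solution (198, -325).
Indeed 457·198 + 273·(-325) = 90486 − 88725 = 1761.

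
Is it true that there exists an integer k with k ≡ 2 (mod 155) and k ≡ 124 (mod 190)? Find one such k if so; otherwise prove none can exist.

There is no such integer.

gcd(155, 190) = 5. If k ≡ 2 (mod 155) and k ≡ 124 (mod 190), then k ≡ 2 (mod 5) and k ≡ 124 (mod 5).
But 2 mod 5 = 2 while 124 mod 5 = 4, a contradiction.
Hence the system has no solution.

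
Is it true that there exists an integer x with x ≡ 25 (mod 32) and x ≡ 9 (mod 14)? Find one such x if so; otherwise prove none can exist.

The moduli are not coprime: gcd(32, 14) = 2. Compatibility requires 2 ∣ (9 − 25) = -16, which holds, so solutions exist.
List candidates x ≡ 25 (mod 32): 25, 57, 89, 121. Modulo 14 these are 11, 1, 5, 9; 121 gives 9 as required.
Verify: 121 = 3·32 + 25 and 121 = 8·14 + 9. ✓

x = 121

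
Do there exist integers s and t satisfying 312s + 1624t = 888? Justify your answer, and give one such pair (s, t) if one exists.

s = 159, t = -30

gcd(312, 1624) = 8, and 8 divides 888, so integer solutions exist.
Dividing through by 8 reduces the equation to 39s + 203t = 111.
Run the Euclidean algorithm on 203 and 39: 203 = 5·39 + 8, 39 = 4·8 + 7, 8 = 1·7 + 1, 7 = 7·1 + 0.
Unwinding: 1 = 8 − 1·7 = 8 − (39 − 4·8) = −39 + 5·8 = −39 + 5·(203 − 5·39) = 5·203 − 26·39, i.e. 39·(-26) + 203·5 = 1.
Times 111: 39·(-2886) + 203·555 = 111, so (-2886, 555) solves it.
Shifting by a multiple of (203, −39) keeps it a solution: s = -2886 + 15·203 = 159, t = 555 − 15·39 = -30.
Indeed 312·159 + 1624·(-30) = 49608 − 48720 = 888.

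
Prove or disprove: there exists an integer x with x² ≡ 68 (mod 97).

97 is prime, so by Euler's criterion 68 is a square mod 97 iff 68^((97−1)/2) = 68^48 ≡ 1 (mod 97).
Squaring successively (mod 97): 68^2 = 4624 ≡ 65; 68^4 ≡ 65² = 4225 ≡ 54; 68^8 ≡ 54² = 2916 ≡ 6; 68^16 ≡ 6² = 36 ≡ 36; 68^32 ≡ 36² = 1296 ≡ 35.
Since 48 = 32 + 16, 68^48 ≡ 35 · 36; multiplying out mod 97: 35·36 = 1260 ≡ 96. Thus 68^48 ≡ 96 ≡ −1 (mod 97).
The value −1 means 68 is a non-residue modulo 97, so x² ≡ 68 (mod 97) is impossible.

No, no such integer exists.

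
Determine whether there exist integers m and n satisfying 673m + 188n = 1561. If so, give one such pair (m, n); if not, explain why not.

m = 173, n = -611

673 and 188 are coprime, so 673m + 188n ranges over all of ℤ.
Run the Euclidean algorithm on 673 and 188: 673 = 3·188 + 109, 188 = 1·109 + 79, 109 = 1·79 + 30, 79 = 2·30 + 19, 30 = 1·19 + 11, 19 = 1·11 + 8, 11 = 1·8 + 3, 8 = 2·3 + 2, 3 = 1·2 + 1, 2 = 2·1 + 0.
Unwinding: 1 = 3 − 1·2 = 3 − (8 − 2·3) = −8 + 3·3 = −8 + 3·(11 − 1·8) = 3·11 − 4·8 = 3·11 − 4·(19 − 1·11) = −4·19 + 7·11 = −4·19 + 7·(30 − 1·19) = 7·30 − 11·19 = 7·30 − 11·(79 − 2·30) = −11·79 + 29·30 = −11·79 + 29·(109 − 1·79) = 29·109 − 40·79 = 29·109 − 40·(188 − 1·109) = −40·188 + 69·109 = −40·188 + 69·(673 − 3·188) = 69·673 − 247·188, i.e. 673·69 + 188·(-247) = 1.
Times 1561: 673·107709 + 188·(-385567) = 1561, so (107709, -385567) solves it.
Shifting by a multiple of (188, −673) keeps it a solution: m = 107709 − 572·188 = 173, n = -385567 + 572·673 = -611.
Indeed 673·173 + 188·(-611) = 116429 − 114868 = 1561.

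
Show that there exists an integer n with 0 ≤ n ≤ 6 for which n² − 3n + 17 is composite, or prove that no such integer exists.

n = 4

At n = 4: 4² − 3·4 + 17 = 21 = 3·7, which is composite.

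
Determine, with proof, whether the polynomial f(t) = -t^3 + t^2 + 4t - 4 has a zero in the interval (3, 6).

No.

f(3) = -10 and f(6) = -160, both negative, so a sign-change argument is unavailable; we show f keeps this sign on the whole interval.
Shift to the endpoint 3: with t = 3 + u (0 < u < 3), one computes f(3 + u) = -u^3 - 8u^2 - 17u - 10.
The nonzero coefficients here are all negative, so for u > 0 every term is negative (or zero), and the constant term -10 is strictly negative.
Therefore f(t) < 0 throughout (3, 6), and f has no zero there.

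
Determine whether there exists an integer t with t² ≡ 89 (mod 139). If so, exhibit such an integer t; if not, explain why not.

Take t = 28. Then 28² = 784 = 5·139 + 89, so 28² ≡ 89 (mod 139).

t = 28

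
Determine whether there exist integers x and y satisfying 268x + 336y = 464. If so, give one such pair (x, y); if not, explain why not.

x = 8, y = -5

gcd(268, 336) = 4, and 4 divides 464, so integer solutions exist.
Dividing through by 4 reduces the equation to 67x + 84y = 116.
Euclidean algorithm: 84 = 1·67 + 17, 67 = 3·17 + 16, 17 = 1·16 + 1, 16 = 16·1 + 0.
Unwinding: 1 = 17 − 1·16 = 17 − (67 − 3·17) = −67 + 4·17 = −67 + 4·(84 − 1·67) = 4·84 − 5·67, i.e. 67·(-5) + 84·4 = 1.
Multiplying through by 116: x = (-5)·116 = -580, y = 4·116 = 464 is a solution.
Shifting by a multiple of (84, −67) keeps it a solution: x = -580 + 7·84 = 8, y = 464 − 7·67 = -5.
Check: 268·8 + 336·(-5) = 2144 − 1680 = 464. ✓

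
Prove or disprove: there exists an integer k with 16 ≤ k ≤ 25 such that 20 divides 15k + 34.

There is no such integer k in that range.

For k = 16, 17, …, 25 the values of 15k + 34 modulo 20 are 14, 9, 4, 19, 14, 9, 4, 19, 14, 9 respectively.
The residue 0 does not occur, so no k in [16, 25] makes 15k + 34 a multiple of 20.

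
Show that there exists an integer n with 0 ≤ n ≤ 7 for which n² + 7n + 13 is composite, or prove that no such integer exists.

n = 4

At n = 4: 4² + 7·4 + 13 = 57 = 3·19, which is composite.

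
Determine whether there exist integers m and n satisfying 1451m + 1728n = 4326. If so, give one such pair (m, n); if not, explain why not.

m = 1650, n = -1383

1451 and 1728 are coprime, so 1451m + 1728n ranges over all of ℤ.
Euclidean algorithm: 1728 = 1·1451 + 277, 1451 = 5·277 + 66, 277 = 4·66 + 13, 66 = 5·13 + 1, 13 = 13·1 + 0.
Unwinding: 1 = 66 − 5·13 = 66 − 5·(277 − 4·66) = −5·277 + 21·66 = −5·277 + 21·(1451 − 5·277) = 21·1451 − 110·277 = 21·1451 − 110·(1728 − 1·1451) = −110·1728 + 131·1451, i.e. 1451·131 + 1728·(-110) = 1.
Scaling by 4326 gives the particular solution (m, n) = (566706, -475860).
Subtracting 327·1728 from m and adding 327·1451 to n gives the tidier solution (1650, -1383).
Indeed 1451·1650 + 1728·(-1383) = 2394150 − 2389824 = 4326.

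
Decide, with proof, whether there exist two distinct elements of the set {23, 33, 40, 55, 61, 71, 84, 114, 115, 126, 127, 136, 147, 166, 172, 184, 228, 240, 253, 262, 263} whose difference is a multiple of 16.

Reduce each element mod 16: 23↦7, 33↦1, 40↦8, 55↦7, 61↦13, 71↦7, 84↦4, 114↦2, 115↦3, 126↦14, 127↦15, 136↦8, 147↦3, 166↦6, 172↦12, 184↦8, 228↦4, 240↦0, 253↦13, 262↦6, 263↦7. The residue 7 repeats (at 23 and 55), and 55 − 23 = 32 = 2·16.

Yes: 23 and 55.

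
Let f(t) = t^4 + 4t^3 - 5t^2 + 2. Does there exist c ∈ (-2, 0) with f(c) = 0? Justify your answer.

Yes, f has a root in the interval.

f(-2) = -34 and f(0) = 2, which have opposite signs.
As a polynomial, f is continuous on every closed interval.
By the Intermediate Value Theorem, f takes the value 0 somewhere in the open interval.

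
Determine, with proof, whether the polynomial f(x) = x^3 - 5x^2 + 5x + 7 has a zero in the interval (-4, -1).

No such root exists.

The endpoint values f(-4) = -157 and f(-1) = -4 are both negative. Claim: f(x) < 0 for every x in (-4, -1).
Substitute x = -1 − u, where 0 < u < 3 on the interval. Expanding, f(-1 − u) = -u^3 - 8u^2 - 18u - 4.
The nonzero coefficients here are all negative, so for u > 0 every term is negative (or zero), and the constant term -4 is strictly negative.
Therefore f(x) < 0 throughout (-4, -1), and f has no zero there.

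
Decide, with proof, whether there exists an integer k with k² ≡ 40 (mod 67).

k = 24

Take k = 24. Then 24² = 576 = 8·67 + 40, so 24² ≡ 40 (mod 67).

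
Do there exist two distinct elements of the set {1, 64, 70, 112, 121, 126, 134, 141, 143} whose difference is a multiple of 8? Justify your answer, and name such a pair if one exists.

Yes: 1 and 121.

Reduce each element mod 8: 1↦1, 64↦0, 70↦6, 112↦0, 121↦1, 126↦6, 134↦6, 141↦5, 143↦7. The residue 1 repeats (at 1 and 121), and 121 − 1 = 120 = 15·8.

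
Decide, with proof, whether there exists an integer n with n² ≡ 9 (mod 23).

Take n = 3. Then 3² = 9, and since 0 ≤ 9 < 23 this is already reduced: 3² ≡ 9 (mod 23).

n = 3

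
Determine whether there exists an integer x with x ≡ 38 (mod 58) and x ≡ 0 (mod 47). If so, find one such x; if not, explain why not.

Since 58 and 47 share no common factor, CRT says the pair of congruences has a solution (unique mod 2726).
Write x = 38 + 58t and require 38 + 58t ≡ 0 (mod 47), i.e. 58t ≡ 9 (mod 47).
58 ≡ 11 (mod 47), so this reads 11t ≡ 9 (mod 47). Note 11·30 = 330 ≡ 1 (mod 47) (as 330 − 1 = 7·47), so 11⁻¹ ≡ 30.
Therefore t ≡ 30·9 = 270 ≡ 35 (mod 47).
Taking t = 35 gives x = 38 + 58·35 = 2068.
Verify: 2068 = 35·58 + 38 and 2068 = 44·47 + 0. ✓

x = 2068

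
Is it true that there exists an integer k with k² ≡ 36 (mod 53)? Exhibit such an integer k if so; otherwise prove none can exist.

k = 47

k = 47 works: 47² = 2209, and 2209 − 36 = 2173 = 41·53.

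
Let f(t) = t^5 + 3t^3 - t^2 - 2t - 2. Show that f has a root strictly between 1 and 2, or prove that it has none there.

Yes, f has a root in the interval.

f(1) = -1 and f(2) = 46, which have opposite signs.
As a polynomial, f is continuous on every closed interval.
By the Intermediate Value Theorem f must vanish at some point of (1, 2).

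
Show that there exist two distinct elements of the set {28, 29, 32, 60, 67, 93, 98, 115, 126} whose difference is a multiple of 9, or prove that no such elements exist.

There is no such pair.

Residues mod 9: 28↦1, 29↦2, 32↦5, 60↦6, 67↦4, 93↦3, 98↦8, 115↦7, 126↦0.
All 9 residues are distinct, so no two elements differ by a multiple of 9.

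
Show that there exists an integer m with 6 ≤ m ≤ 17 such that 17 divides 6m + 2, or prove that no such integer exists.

m = 11

For m = 6, 7, …, 10 the values 38, 44, 50, 56, 62 are not multiples of 17. m = 11 works, since 6·11 + 2 = 68 = 4·17.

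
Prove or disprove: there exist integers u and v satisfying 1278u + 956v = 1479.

There are no such integers.

Any value of 1278u + 956v is a multiple of gcd(1278, 956) = 2.
But 1479 = 2·739 + 1, so 2 ∤ 1479.
So the equation is unsolvable over ℤ.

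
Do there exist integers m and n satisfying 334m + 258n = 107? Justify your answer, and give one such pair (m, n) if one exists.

Both 334 and 258 are divisible by gcd(334, 258) = 2, hence so is any combination 334m + 258n.
But 107 = 2·53 + 1, so 2 ∤ 107.
Hence no integers m, n satisfy the equation.

No, no such integers exist.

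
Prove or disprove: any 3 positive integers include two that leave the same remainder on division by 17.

No, the set {23, 24, 25} is a counterexample.

Try 3 consecutive integers, 23, 24, 25. Their remainders mod 17 are 6, 7, 8 — pairwise different, as any 3 ≤ 17 consecutive integers have distinct residues.
Hence this collection has no pair with equal remainders mod 17, disproving the claim.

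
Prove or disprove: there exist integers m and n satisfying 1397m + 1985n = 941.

1397 and 1985 are coprime, so 1397m + 1985n ranges over all of ℤ.
Euclidean algorithm: 1985 = 1·1397 + 588, 1397 = 2·588 + 221, 588 = 2·221 + 146, 221 = 1·146 + 75, 146 = 1·75 + 71, 75 = 1·71 + 4, 71 = 17·4 + 3, 4 = 1·3 + 1, 3 = 3·1 + 0.
Working back up the chain: 1 = 4 − 1·3 = 4 − (71 − 17·4) = −71 + 18·4 = −71 + 18·(75 − 1·71) = 18·75 − 19·71 = 18·75 − 19·(146 − 1·75) = −19·146 + 37·75 = −19·146 + 37·(221 − 1·146) = 37·221 − 56·146 = 37·221 − 56·(588 − 2·221) = −56·588 + 149·221 = −56·588 + 149·(1397 − 2·588) = 149·1397 − 354·588 = 149·1397 − 354·(1985 − 1·1397) = −354·1985 + 503·1397. So 1397·503 + 1985·(-354) = 1.
Scaling by 941 gives the particular solution (m, n) = (473323, -333114).
Shifting by a multiple of (1985, −1397) keeps it a solution: m = 473323 − 238·1985 = 893, n = -333114 + 238·1397 = -628.
Indeed 1397·893 + 1985·(-628) = 1247521 − 1246580 = 941.

m = 893, n = -628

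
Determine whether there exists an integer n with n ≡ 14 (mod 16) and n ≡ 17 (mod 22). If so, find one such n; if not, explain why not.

There is no such integer.

Reduce both congruences modulo 2, which divides 16 and 22: they say n ≡ 14 (mod 2) and n ≡ 17 (mod 2).
But 14 mod 2 = 0 while 17 mod 2 = 1, a contradiction.
So no integer satisfies both congruences.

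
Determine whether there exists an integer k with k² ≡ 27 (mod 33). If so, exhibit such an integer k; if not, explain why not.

k = 18

k = 18 works: 18² = 324, and 324 − 27 = 297 = 9·33.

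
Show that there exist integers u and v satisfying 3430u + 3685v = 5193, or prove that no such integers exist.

No such integers exist.

gcd(3430, 3685) = 5, so every integer of the form 3430u + 3685v is a multiple of 5.
But 5193 is not a multiple of 5 (it leaves remainder 3).
Therefore 3430u + 3685v = 5193 has no solution in integers.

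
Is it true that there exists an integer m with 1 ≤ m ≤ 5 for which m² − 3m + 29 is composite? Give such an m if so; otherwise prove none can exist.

At m = 5: 5² − 3·5 + 29 = 39 = 3·13, which is composite.

m = 5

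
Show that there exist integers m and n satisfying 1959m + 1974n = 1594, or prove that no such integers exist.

Both 1959 and 1974 are divisible by gcd(1959, 1974) = 3, hence so is any combination 1959m + 1974n.
However 1594 leaves remainder 1 on division by 3.
So the equation is unsolvable over ℤ.

No, no such integers exist.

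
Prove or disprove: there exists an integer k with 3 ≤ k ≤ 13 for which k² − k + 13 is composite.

k = 9

At k = 9: 9² − 9 + 13 = 85 = 5·17, which is composite.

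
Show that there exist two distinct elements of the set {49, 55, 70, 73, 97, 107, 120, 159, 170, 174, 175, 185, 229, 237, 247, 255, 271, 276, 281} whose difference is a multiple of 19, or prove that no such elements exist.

No, no such pair exists.

Residues mod 19: 49↦11, 55↦17, 70↦13, 73↦16, 97↦2, 107↦12, 120↦6, 159↦7, 170↦18, 174↦3, 175↦4, 185↦14, 229↦1, 237↦9, 247↦0, 255↦8, 271↦5, 276↦10, 281↦15.
All 19 residues are distinct, so no two elements differ by a multiple of 19.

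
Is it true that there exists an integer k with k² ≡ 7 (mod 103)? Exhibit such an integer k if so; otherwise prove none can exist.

Take k = 78. Then 78² = 6084 = 59·103 + 7, so 78² ≡ 7 (mod 103).

k = 78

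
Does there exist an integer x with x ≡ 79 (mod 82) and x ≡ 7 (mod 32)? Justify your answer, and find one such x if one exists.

gcd(82, 32) = 2. A simultaneous solution exists iff 79 ≡ 7 (mod 2); here 79 mod 2 = 1 = 7 mod 2, so it does.
Write x = 79 + 82t. Then 82t ≡ 7 − 79 ≡ 24 (mod 32); dividing through by 2 gives 41t ≡ 12 (mod 16).
41 ≡ 9 (mod 16), so this reads 9t ≡ 12 (mod 16). Invert 9 mod 16 by the Euclidean algorithm: 16 = 1·9 + 7, 9 = 1·7 + 2, 7 = 3·2 + 1, 2 = 2·1 + 0; back-substituting, 1 = 7 − 3·2 = 7 − 3·(9 − 1·7) = −3·9 + 4·7 = −3·9 + 4·(16 − 1·9) = 4·16 − 7·9. Hence 9·(-7) ≡ 1, so 9⁻¹ ≡ -7 ≡ 9 (mod 16).
Multiplying by 9: t ≡ 9·12 = 108 ≡ 12 (mod 16).
Then x = 79 + 82·12 = 1063.
Verify: 1063 = 12·82 + 79 and 1063 = 33·32 + 7. ✓

x = 1063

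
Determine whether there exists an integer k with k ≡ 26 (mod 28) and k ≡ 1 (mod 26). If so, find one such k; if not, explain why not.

Reduce both congruences modulo 2, which divides 28 and 26: they say k ≡ 26 (mod 2) and k ≡ 1 (mod 2).
However 26 ≡ 0 and 1 ≡ 1 (mod 2), and 0 ≠ 1.
Therefore no such k exists.

No such integer exists.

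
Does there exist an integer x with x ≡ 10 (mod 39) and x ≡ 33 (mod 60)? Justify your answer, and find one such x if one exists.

gcd(39, 60) = 3. If x ≡ 10 (mod 39) and x ≡ 33 (mod 60), then x ≡ 10 (mod 3) and x ≡ 33 (mod 3).
These are incompatible: 10 − 33 = -23 is not divisible by 3.
Hence the system has no solution.

There is no such integer.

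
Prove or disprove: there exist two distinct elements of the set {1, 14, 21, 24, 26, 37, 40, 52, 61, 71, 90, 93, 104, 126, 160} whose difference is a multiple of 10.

1 and 21 are such a pair.

Reduce each element mod 10: 1↦1, 14↦4, 21↦1, 24↦4, 26↦6, 37↦7, 40↦0, 52↦2, 61↦1, 71↦1, 90↦0, 93↦3, 104↦4, 126↦6, 160↦0. The residue 1 repeats (at 1 and 21), and 21 − 1 = 20 = 2·10.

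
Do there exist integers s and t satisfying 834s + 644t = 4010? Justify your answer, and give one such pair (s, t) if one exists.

gcd(834, 644) = 2, and 2 divides 4010, so integer solutions exist.
Dividing through by 2 reduces the equation to 417s + 322t = 2005.
Dividing repeatedly: 417 = 1·322 + 95, 322 = 3·95 + 37, 95 = 2·37 + 21, 37 = 1·21 + 16, 21 = 1·16 + 5, 16 = 3·5 + 1, 5 = 5·1 + 0.
Unwinding: 1 = 16 − 3·5 = 16 − 3·(21 − 1·16) = −3·21 + 4·16 = −3·21 + 4·(37 − 1·21) = 4·37 − 7·21 = 4·37 − 7·(95 − 2·37) = −7·95 + 18·37 = −7·95 + 18·(322 − 3·95) = 18·322 − 61·95 = 18·322 − 61·(417 − 1·322) = −61·417 + 79·322, i.e. 417·(-61) + 322·79 = 1.
Multiplying through by 2005: s = (-61)·2005 = -122305, t = 79·2005 = 158395 is a solution.
Shifting by a multiple of (322, −417) keeps it a solution: s = -122305 + 380·322 = 55, t = 158395 − 380·417 = -65.
Indeed 834·55 + 644·(-65) = 45870 − 41860 = 4010.

s = 55, t = -65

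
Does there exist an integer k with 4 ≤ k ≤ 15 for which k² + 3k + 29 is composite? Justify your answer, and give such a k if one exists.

At k = 5: 5² + 3·5 + 29 = 69 = 3·23, which is composite.

k = 5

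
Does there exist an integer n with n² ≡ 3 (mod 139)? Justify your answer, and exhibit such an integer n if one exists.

Apply Euler's criterion with the prime 139: 3 is a quadratic residue iff 3^69 ≡ 1 (mod 139), and a non-residue iff it is ≡ −1.
Repeated squaring mod 139: 3^2 = 9 ≡ 9; 3^4 ≡ 9² = 81 ≡ 81; 3^8 ≡ 81² = 6561 ≡ 28; 3^16 ≡ 28² = 784 ≡ 89; 3^32 ≡ 89² = 7921 ≡ 137; 3^64 ≡ 137² = 18769 ≡ 4.
Since 69 = 64 + 4 + 1, 3^69 ≡ 4 · 81 · 3; multiplying out mod 139: 4·81 = 324 ≡ 46, then 46·3 = 138 ≡ 138. Thus 3^69 ≡ 138 ≡ −1 (mod 139).
The value −1 means 3 is a non-residue modulo 139, so n² ≡ 3 (mod 139) is impossible.

No, no such integer exists.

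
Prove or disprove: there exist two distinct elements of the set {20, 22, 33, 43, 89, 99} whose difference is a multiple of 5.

Reduce each element mod 5: 20↦0, 22↦2, 33↦3, 43↦3, 89↦4, 99↦4. The residue 3 repeats (at 33 and 43), and 43 − 33 = 10 = 2·5.

33 and 43 are such a pair.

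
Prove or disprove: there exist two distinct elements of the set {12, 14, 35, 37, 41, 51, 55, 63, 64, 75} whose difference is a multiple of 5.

12 mod 5 = 2 and 37 mod 5 = 2, so 37 − 12 = 25 = 5·5.

The pair (12, 37) works.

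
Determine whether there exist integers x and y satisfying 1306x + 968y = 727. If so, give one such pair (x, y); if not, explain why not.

Any value of 1306x + 968y is a multiple of gcd(1306, 968) = 2.
However 727 leaves remainder 1 on division by 2.
So the equation is unsolvable over ℤ.

No such integers exist.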